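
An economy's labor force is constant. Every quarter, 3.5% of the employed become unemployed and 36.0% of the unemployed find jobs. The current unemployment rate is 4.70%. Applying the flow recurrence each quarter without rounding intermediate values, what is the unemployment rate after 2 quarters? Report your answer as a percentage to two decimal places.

With a fixed labor force, u_{t+1} = u_t + s·(1−u_t) − f·u_t = u_t·(1−s−f) + s.
Here 1−s−f = 0.605 and s = 0.035.
u_1 = 0.047000 × 0.605 + 0.035 = 0.063435.
u_2 = 0.063435 × 0.605 + 0.035 = 0.073378.

Unemployment rate after two quarters ≈ 7.34%.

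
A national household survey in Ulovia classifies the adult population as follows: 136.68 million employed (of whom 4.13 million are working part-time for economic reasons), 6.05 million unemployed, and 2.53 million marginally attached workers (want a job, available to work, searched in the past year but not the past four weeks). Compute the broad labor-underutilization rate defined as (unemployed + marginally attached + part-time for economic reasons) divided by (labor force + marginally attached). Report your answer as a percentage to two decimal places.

Labor force = 136.68 + 6.05 = 142.73 million.
Numerator = 6.05 + 2.53 + 4.13 = 12.71 million.
Denominator = 142.73 + 2.53 = 145.26 million.
Broad rate = 12.71 / 145.26 = 8.75%.

Broad underutilization rate ≈ 8.75%.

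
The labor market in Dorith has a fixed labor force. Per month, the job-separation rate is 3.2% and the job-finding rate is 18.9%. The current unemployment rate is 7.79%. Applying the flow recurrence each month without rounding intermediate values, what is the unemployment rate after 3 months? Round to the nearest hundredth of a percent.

With a fixed labor force, u_{t+1} = u_t + s·(1−u_t) − f·u_t = u_t·(1−s−f) + s.
Here 1−s−f = 0.779 and s = 0.032.
u_1 = 0.077900 × 0.779 + 0.032 = 0.092684.
u_2 = 0.092684 × 0.779 + 0.032 = 0.104201.
u_3 = 0.104201 × 0.779 + 0.032 = 0.113173.

Unemployment rate after three months ≈ 11.32%.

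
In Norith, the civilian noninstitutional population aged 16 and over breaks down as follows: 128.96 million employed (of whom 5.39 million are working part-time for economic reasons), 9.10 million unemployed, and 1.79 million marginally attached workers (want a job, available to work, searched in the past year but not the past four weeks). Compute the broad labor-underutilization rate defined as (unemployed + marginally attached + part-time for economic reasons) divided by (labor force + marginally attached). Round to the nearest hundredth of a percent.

Broad underutilization rate ≈ 11.64%.

Labor force = 128.96 + 9.10 = 138.06 million.
Numerator = 9.10 + 1.79 + 5.39 = 16.28 million.
Denominator = 138.06 + 1.79 = 139.85 million.
Broad rate = 16.28 / 139.85 = 11.64%.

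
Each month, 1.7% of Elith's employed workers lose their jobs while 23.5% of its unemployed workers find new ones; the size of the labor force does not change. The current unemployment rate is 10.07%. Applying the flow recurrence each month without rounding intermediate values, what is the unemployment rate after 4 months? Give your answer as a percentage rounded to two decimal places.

Unemployment rate after four months ≈ 7.79%.

With a fixed labor force, u_{t+1} = u_t + s·(1−u_t) − f·u_t = u_t·(1−s−f) + s.
Here 1−s−f = 0.748 and s = 0.017.
u_1 = 0.100700 × 0.748 + 0.017 = 0.092324.
u_2 = 0.092324 × 0.748 + 0.017 = 0.086058.
u_3 = 0.086058 × 0.748 + 0.017 = 0.081371.
u_4 = 0.081371 × 0.748 + 0.017 = 0.077866.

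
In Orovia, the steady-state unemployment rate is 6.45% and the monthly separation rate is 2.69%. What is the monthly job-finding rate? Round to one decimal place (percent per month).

From u* = s/(s+f): f = s·(1−u)/u.
f = 2.69 × (1 − 0.0645) / 0.0645 = 2.5165 / 0.0645 ≈ 39.0% per month.

Job-finding rate ≈ 39.0% per month.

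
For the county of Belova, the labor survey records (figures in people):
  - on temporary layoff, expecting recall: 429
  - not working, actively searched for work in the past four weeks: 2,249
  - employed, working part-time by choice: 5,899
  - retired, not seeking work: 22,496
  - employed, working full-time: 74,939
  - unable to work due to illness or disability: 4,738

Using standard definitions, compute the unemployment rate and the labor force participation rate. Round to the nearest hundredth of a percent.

Employed = 5,899 + 74,939 = 80,838.
Unemployed = 429 + 2,249 = 2,678 (jobless and actively searching, or on temporary layoff).
Labor force = 80,838 + 2,678 = 83,516.
Not in labor force = 22,496 + 4,738 = 27,234 (those not working and not actively searching are outside the labor force).
Civilian working-age population = 83,516 + 27,234 = 110,750.
Unemployment rate = 2,678 / 83,516 = 3.21%.
Labor force participation rate = 83,516 / 110,750 = 75.41%.

Unemployment rate ≈ 3.21%; labor force participation rate ≈ 75.41%.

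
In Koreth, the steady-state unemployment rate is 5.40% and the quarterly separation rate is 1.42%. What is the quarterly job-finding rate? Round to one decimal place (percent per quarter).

Job-finding rate ≈ 24.9% per quarter.

From u* = s/(s+f): f = s·(1−u)/u.
f = 1.42 × (1 − 0.0540) / 0.0540 = 1.3433 / 0.0540 ≈ 24.9% per quarter.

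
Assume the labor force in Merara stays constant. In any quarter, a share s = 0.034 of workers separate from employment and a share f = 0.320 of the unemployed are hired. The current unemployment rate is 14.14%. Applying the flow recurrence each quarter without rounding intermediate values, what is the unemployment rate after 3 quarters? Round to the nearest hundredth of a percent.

Unemployment rate after three quarters ≈ 10.83%.

With a fixed labor force, u_{t+1} = u_t + s·(1−u_t) − f·u_t = u_t·(1−s−f) + s.
Here 1−s−f = 0.646 and s = 0.034.
u_1 = 0.141400 × 0.646 + 0.034 = 0.125344.
u_2 = 0.125344 × 0.646 + 0.034 = 0.114972.
u_3 = 0.114972 × 0.646 + 0.034 = 0.108272.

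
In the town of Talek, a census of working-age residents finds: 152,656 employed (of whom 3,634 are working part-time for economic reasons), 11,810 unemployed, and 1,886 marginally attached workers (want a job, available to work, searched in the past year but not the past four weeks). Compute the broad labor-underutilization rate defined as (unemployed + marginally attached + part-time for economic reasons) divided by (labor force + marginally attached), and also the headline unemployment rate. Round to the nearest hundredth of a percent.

Broad underutilization rate ≈ 10.42%; headline unemployment rate ≈ 7.18%.

Labor force = 152,656 + 11,810 = 164,466.
Numerator = 11,810 + 1,886 + 3,634 = 17,330.
Denominator = 164,466 + 1,886 = 166,352.
Broad rate = 17,330 / 166,352 = 10.42%.
Headline unemployment rate = 11,810 / 164,466 = 7.18%.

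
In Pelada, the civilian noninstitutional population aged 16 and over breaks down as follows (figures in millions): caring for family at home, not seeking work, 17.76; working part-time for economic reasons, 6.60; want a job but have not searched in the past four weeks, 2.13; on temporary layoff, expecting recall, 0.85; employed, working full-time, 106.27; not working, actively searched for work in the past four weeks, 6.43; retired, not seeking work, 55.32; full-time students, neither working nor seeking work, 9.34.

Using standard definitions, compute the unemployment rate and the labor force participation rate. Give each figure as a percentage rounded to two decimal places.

Employed = 6.60 + 106.27 = 112.87 million (anyone who worked, including part-time for economic reasons, counts as employed).
Unemployed = 0.85 + 6.43 = 7.28 million (jobless and actively searching, or on temporary layoff).
Labor force = 112.87 + 7.28 = 120.15 million.
Not in labor force = 17.76 + 2.13 + 55.32 + 9.34 = 84.55 million (those not working and not actively searching are outside the labor force — including those who want a job but have given up searching).
Civilian working-age population = 120.15 + 84.55 = 204.70 million.
Unemployment rate = 7.28 / 120.15 = 6.06%.
Labor force participation rate = 120.15 / 204.70 = 58.70%.

Unemployment rate ≈ 6.06%; labor force participation rate ≈ 58.70%.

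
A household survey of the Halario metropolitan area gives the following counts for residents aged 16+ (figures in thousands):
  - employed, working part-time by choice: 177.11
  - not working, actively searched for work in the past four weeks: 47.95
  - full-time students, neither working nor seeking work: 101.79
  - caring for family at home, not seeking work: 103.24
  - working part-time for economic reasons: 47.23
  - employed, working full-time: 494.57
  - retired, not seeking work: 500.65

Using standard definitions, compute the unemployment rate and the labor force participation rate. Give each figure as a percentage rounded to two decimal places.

Employed = 177.11 + 47.23 + 494.57 = 718.91 thousand (anyone who worked, including part-time for economic reasons, counts as employed).
Unemployed = 47.95 thousand.
Labor force = 718.91 + 47.95 = 766.86 thousand.
Not in labor force = 101.79 + 103.24 + 500.65 = 705.68 thousand (those not working and not actively searching are outside the labor force).
Civilian working-age population = 766.86 + 705.68 = 1,472.54 thousand.
Unemployment rate = 47.95 / 766.86 = 6.25%.
Labor force participation rate = 766.86 / 1,472.54 = 52.08%.

Unemployment rate ≈ 6.25%; labor force participation rate ≈ 52.08%.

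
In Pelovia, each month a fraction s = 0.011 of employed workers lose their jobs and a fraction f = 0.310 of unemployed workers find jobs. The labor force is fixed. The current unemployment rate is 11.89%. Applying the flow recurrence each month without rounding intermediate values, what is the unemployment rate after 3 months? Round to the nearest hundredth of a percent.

Unemployment rate after three months ≈ 6.08%.

With a fixed labor force, u_{t+1} = u_t + s·(1−u_t) − f·u_t = u_t·(1−s−f) + s.
Here 1−s−f = 0.679 and s = 0.011.
u_1 = 0.118900 × 0.679 + 0.011 = 0.091733.
u_2 = 0.091733 × 0.679 + 0.011 = 0.073287.
u_3 = 0.073287 × 0.679 + 0.011 = 0.060762.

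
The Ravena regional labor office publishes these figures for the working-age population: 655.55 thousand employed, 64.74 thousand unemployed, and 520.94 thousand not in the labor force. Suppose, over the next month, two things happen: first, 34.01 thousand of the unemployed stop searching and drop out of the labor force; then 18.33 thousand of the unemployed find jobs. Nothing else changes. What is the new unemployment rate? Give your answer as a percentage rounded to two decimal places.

Initially, labor force = 655.55 + 64.74 = 720.29 thousand, so u = 64.74/720.29 = 8.99%.
After the first change, unemployed and labor force both fall by 34.01 → E = 655.55, U = 30.73, labor force = 686.28 thousand.
After the second change, unemployed falls and employed rises by 18.33; labor force unchanged → E = 673.88, U = 12.40, labor force = 686.28 thousand.
New unemployment rate = 12.40 / 686.28 = 1.81%.

New unemployment rate ≈ 1.81%.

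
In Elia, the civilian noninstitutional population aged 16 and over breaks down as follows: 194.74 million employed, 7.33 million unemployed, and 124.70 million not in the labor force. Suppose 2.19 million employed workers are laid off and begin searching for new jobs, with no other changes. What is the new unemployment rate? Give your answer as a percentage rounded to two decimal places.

New unemployment rate ≈ 4.71%.

Initially, labor force = 194.74 + 7.33 = 202.07 million, so u = 7.33/202.07 = 3.63%.
After the change, employed falls and unemployed rises by 2.19; labor force unchanged → E = 192.55, U = 9.52, labor force = 202.07 million.
New unemployment rate = 9.52 / 202.07 = 4.71%.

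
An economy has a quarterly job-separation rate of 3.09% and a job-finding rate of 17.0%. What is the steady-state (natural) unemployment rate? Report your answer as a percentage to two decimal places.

Steady-state unemployment rate ≈ 15.38%.

At steady state the flows balance: s·E = f·U, so U/(E+U) = s/(s+f).
u* = 3.09 / (3.09 + 17.0) = 3.09 / 20.09 = 15.38%.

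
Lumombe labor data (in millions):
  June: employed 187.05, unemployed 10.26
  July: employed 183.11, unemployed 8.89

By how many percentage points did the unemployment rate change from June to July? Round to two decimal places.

The unemployment rate changed by −0.57 percentage points.

June: labor force = 187.05 + 10.26 = 197.31; u = 10.26/197.31 = 5.20%.
July: labor force = 183.11 + 8.89 = 192.00; u = 8.89/192.00 = 4.63%.
Change = 4.63% − 5.20% = −0.57 pp.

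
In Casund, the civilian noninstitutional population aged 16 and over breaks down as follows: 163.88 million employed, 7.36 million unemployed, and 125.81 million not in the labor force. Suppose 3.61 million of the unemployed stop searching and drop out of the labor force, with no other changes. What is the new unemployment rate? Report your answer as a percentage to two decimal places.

Initially, labor force = 163.88 + 7.36 = 171.24 million, so u = 7.36/171.24 = 4.30%.
After the change, unemployed and labor force both fall by 3.61 → E = 163.88, U = 3.75, labor force = 167.63 million.
New unemployment rate = 3.75 / 167.63 = 2.24%.

New unemployment rate ≈ 2.24%.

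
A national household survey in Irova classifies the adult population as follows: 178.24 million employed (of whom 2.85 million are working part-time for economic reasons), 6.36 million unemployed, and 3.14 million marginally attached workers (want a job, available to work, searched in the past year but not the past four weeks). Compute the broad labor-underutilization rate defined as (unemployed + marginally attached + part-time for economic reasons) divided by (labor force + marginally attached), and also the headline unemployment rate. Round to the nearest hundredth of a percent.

Broad underutilization rate ≈ 6.58%; headline unemployment rate ≈ 3.45%.

Labor force = 178.24 + 6.36 = 184.60 million.
Numerator = 6.36 + 3.14 + 2.85 = 12.35 million.
Denominator = 184.60 + 3.14 = 187.74 million.
Broad rate = 12.35 / 187.74 = 6.58%.
Headline unemployment rate = 6.36 / 184.60 = 3.45%.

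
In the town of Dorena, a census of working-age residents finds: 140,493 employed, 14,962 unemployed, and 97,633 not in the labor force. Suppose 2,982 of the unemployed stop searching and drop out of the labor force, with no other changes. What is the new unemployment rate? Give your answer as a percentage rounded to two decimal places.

Initially, labor force = 140,493 + 14,962 = 155,455, so u = 14,962/155,455 = 9.62%.
After the change, unemployed and labor force both fall by 2,982 → E = 140,493, U = 11,980, labor force = 152,473.
New unemployment rate = 11,980 / 152,473 = 7.86%.

New unemployment rate ≈ 7.86%.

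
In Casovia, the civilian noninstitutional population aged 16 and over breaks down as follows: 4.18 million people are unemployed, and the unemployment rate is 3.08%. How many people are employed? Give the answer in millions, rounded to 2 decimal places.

Labor force = U / u = 4.18 / 0.0308 ≈ 135.71 million.
Employed = labor force − unemployed = 135.71 − 4.18 = 131.53 million.

About 131.53 million are employed.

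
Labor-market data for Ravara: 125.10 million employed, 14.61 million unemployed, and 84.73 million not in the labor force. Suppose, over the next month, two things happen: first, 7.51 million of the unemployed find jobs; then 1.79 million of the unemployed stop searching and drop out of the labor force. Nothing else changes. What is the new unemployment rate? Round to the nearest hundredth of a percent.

Initially, labor force = 125.10 + 14.61 = 139.71 million, so u = 14.61/139.71 = 10.46%.
After the first change, unemployed falls and employed rises by 7.51; labor force unchanged → E = 132.61, U = 7.10, labor force = 139.71 million.
After the second change, unemployed and labor force both fall by 1.79 → E = 132.61, U = 5.31, labor force = 137.92 million.
New unemployment rate = 5.31 / 137.92 = 3.85%.

New unemployment rate ≈ 3.85%.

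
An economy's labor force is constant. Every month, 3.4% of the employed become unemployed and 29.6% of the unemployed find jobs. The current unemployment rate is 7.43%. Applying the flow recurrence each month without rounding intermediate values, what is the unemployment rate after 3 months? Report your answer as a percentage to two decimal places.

Unemployment rate after three months ≈ 9.44%.

With a fixed labor force, u_{t+1} = u_t + s·(1−u_t) − f·u_t = u_t·(1−s−f) + s.
Here 1−s−f = 0.670 and s = 0.034.
u_1 = 0.074300 × 0.670 + 0.034 = 0.083781.
u_2 = 0.083781 × 0.670 + 0.034 = 0.090133.
u_3 = 0.090133 × 0.670 + 0.034 = 0.094389.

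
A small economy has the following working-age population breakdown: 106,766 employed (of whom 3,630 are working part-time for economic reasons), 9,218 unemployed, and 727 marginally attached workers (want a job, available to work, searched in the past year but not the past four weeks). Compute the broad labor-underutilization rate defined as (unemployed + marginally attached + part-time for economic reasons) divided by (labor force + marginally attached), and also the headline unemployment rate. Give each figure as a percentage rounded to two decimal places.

Labor force = 106,766 + 9,218 = 115,984.
Numerator = 9,218 + 727 + 3,630 = 13,575.
Denominator = 115,984 + 727 = 116,711.
Broad rate = 13,575 / 116,711 = 11.63%.
Headline unemployment rate = 9,218 / 115,984 = 7.95%.

Broad underutilization rate ≈ 11.63%; headline unemployment rate ≈ 7.95%.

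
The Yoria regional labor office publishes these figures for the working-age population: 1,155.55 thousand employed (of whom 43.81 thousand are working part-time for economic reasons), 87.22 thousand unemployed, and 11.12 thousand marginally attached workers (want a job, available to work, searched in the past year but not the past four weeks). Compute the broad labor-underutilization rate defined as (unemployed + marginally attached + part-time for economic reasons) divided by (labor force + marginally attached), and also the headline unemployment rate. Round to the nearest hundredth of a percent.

Broad underutilization rate ≈ 11.34%; headline unemployment rate ≈ 7.02%.

Labor force = 1,155.55 + 87.22 = 1,242.77 thousand.
Numerator = 87.22 + 11.12 + 43.81 = 142.15 thousand.
Denominator = 1,242.77 + 11.12 = 1,253.89 thousand.
Broad rate = 142.15 / 1,253.89 = 11.34%.
Headline unemployment rate = 87.22 / 1,242.77 = 7.02%.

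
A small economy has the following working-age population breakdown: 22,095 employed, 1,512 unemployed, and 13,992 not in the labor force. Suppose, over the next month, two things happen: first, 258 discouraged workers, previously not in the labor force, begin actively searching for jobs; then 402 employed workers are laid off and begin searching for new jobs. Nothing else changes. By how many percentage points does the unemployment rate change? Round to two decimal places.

Initially, labor force = 22,095 + 1,512 = 23,607, so u = 1,512/23,607 = 6.40%.
After the first change, unemployed and labor force both rise by 258 → E = 22,095, U = 1,770, labor force = 23,865.
After the second change, employed falls and unemployed rises by 402; labor force unchanged → E = 21,693, U = 2,172, labor force = 23,865.
New unemployment rate = 2,172 / 23,865 = 9.10%.
Change = 9.10% − 6.40% = +2.70 percentage points.

The unemployment rate changes by +2.70 percentage points.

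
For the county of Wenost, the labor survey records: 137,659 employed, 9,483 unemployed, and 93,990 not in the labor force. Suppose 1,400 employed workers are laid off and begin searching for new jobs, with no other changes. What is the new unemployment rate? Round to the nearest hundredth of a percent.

New unemployment rate ≈ 7.40%.

Initially, labor force = 137,659 + 9,483 = 147,142, so u = 9,483/147,142 = 6.44%.
After the change, employed falls and unemployed rises by 1,400; labor force unchanged → E = 136,259, U = 10,883, labor force = 147,142.
New unemployment rate = 10,883 / 147,142 = 7.40%.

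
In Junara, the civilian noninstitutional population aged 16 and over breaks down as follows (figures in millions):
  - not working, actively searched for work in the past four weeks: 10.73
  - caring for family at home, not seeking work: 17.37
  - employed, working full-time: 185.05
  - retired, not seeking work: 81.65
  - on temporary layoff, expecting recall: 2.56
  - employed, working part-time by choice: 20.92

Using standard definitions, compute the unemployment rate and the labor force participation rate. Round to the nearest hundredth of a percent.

Employed = 185.05 + 20.92 = 205.97 million.
Unemployed = 10.73 + 2.56 = 13.29 million (jobless and actively searching, or on temporary layoff).
Labor force = 205.97 + 13.29 = 219.26 million.
Not in labor force = 17.37 + 81.65 = 99.02 million (those not working and not actively searching are outside the labor force).
Civilian working-age population = 219.26 + 99.02 = 318.28 million.
Unemployment rate = 13.29 / 219.26 = 6.06%.
Labor force participation rate = 219.26 / 318.28 = 68.89%.

Unemployment rate ≈ 6.06%; labor force participation rate ≈ 68.89%.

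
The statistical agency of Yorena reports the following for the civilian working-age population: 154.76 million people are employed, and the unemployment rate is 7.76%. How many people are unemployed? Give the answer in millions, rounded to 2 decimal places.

About 13.02 million are unemployed.

Let U be the number unemployed. The labor force is E + U, and U/(E+U) = 0.0776.
So U = 0.0776 × 154.76 / (1 − 0.0776) = 12.0094 / 0.9224 ≈ 13.02 million.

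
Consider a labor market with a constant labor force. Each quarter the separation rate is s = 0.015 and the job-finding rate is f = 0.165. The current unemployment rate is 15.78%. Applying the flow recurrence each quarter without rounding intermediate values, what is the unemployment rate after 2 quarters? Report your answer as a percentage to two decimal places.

Unemployment rate after two quarters ≈ 13.34%.

With a fixed labor force, u_{t+1} = u_t + s·(1−u_t) − f·u_t = u_t·(1−s−f) + s.
Here 1−s−f = 0.820 and s = 0.015.
u_1 = 0.157800 × 0.820 + 0.015 = 0.144396.
u_2 = 0.144396 × 0.820 + 0.015 = 0.133405.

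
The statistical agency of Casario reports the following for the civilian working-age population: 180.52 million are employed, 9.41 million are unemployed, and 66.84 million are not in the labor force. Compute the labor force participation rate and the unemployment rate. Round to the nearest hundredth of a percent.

Labor force = employed + unemployed = 180.52 + 9.41 = 189.93 million.
Working-age population = 189.93 + 66.84 = 256.77 million.
Unemployment rate = 9.41 / 189.93 = 4.95%.
Labor force participation rate = 189.93 / 256.77 = 73.97%.

Labor force participation rate ≈ 73.97%; unemployment rate ≈ 4.95%.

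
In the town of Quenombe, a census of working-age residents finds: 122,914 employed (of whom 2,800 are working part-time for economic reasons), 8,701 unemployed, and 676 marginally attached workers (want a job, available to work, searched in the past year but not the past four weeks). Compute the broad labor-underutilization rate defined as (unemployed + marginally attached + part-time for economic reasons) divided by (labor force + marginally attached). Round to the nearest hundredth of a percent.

Labor force = 122,914 + 8,701 = 131,615.
Numerator = 8,701 + 676 + 2,800 = 12,177.
Denominator = 131,615 + 676 = 132,291.
Broad rate = 12,177 / 132,291 = 9.20%.

Broad underutilization rate ≈ 9.20%.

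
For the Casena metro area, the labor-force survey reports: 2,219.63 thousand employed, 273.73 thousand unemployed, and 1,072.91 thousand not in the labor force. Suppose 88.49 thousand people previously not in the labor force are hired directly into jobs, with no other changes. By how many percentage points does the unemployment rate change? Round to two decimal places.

Initially, labor force = 2,219.63 + 273.73 = 2,493.36 thousand, so u = 273.73/2,493.36 = 10.98%.
After the change, employed and labor force both rise by 88.49; unemployed unchanged → E = 2,308.12, U = 273.73, labor force = 2,581.85 thousand.
New unemployment rate = 273.73 / 2,581.85 = 10.60%.
Change = 10.60% − 10.98% = −0.38 percentage points.

The unemployment rate changes by −0.38 percentage points.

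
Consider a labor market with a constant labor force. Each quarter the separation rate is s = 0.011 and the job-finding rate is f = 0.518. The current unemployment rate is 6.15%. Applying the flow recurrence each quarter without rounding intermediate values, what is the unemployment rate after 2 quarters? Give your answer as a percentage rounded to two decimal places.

With a fixed labor force, u_{t+1} = u_t + s·(1−u_t) − f·u_t = u_t·(1−s−f) + s.
Here 1−s−f = 0.471 and s = 0.011.
u_1 = 0.061500 × 0.471 + 0.011 = 0.039967.
u_2 = 0.039967 × 0.471 + 0.011 = 0.029824.

Unemployment rate after two quarters ≈ 2.98%.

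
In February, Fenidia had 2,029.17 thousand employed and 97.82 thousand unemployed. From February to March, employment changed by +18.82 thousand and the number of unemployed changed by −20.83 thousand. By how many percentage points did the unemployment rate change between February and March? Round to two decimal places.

The unemployment rate changed by −0.98 percentage points.

February: labor force = 2,029.17 + 97.82 = 2,126.99; u = 97.82/2,126.99 = 4.60%.
March: labor force = 2,047.99 + 76.99 = 2,124.98; u = 76.99/2,124.98 = 3.62%.
Change = 3.62% − 4.60% = −0.98 pp.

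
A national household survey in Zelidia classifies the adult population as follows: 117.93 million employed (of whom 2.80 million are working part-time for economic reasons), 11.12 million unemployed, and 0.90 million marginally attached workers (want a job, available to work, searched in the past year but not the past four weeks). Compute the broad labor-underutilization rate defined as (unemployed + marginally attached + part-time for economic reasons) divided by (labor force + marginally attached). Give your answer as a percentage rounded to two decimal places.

Broad underutilization rate ≈ 11.40%.

Labor force = 117.93 + 11.12 = 129.05 million.
Numerator = 11.12 + 0.90 + 2.80 = 14.82 million.
Denominator = 129.05 + 0.90 = 129.95 million.
Broad rate = 14.82 / 129.95 = 11.40%.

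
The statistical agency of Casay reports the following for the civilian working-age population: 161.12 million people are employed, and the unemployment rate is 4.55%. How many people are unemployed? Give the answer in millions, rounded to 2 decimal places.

About 7.68 million are unemployed.

Let U be the number unemployed. The labor force is E + U, and U/(E+U) = 0.0455.
So U = 0.0455 × 161.12 / (1 − 0.0455) = 7.3310 / 0.9545 ≈ 7.68 million.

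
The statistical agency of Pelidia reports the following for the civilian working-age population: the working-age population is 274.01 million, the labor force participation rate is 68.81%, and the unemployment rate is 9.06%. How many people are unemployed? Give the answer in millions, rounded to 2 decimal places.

About 17.08 million are unemployed.

Labor force = 0.6881 × 274.01 = 188.55 million.
Unemployed = 0.0906 × 188.55 ≈ 17.08 million.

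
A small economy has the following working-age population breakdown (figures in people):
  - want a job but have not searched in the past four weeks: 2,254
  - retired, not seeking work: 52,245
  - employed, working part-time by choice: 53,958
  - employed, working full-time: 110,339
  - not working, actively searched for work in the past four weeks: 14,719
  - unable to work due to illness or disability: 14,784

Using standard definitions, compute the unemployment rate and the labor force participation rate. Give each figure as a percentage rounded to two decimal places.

Employed = 53,958 + 110,339 = 164,297.
Unemployed = 14,719.
Labor force = 164,297 + 14,719 = 179,016.
Not in labor force = 2,254 + 52,245 + 14,784 = 69,283 (those not working and not actively searching are outside the labor force — including those who want a job but have given up searching).
Civilian working-age population = 179,016 + 69,283 = 248,299.
Unemployment rate = 14,719 / 179,016 = 8.22%.
Labor force participation rate = 179,016 / 248,299 = 72.10%.

Unemployment rate ≈ 8.22%; labor force participation rate ≈ 72.10%.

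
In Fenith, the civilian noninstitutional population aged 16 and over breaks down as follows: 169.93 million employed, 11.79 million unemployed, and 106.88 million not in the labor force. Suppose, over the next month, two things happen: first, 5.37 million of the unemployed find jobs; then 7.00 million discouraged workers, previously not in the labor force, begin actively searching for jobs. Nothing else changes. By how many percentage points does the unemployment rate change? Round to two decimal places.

The unemployment rate changes by +0.62 percentage points.

Initially, labor force = 169.93 + 11.79 = 181.72 million, so u = 11.79/181.72 = 6.49%.
After the first change, unemployed falls and employed rises by 5.37; labor force unchanged → E = 175.30, U = 6.42, labor force = 181.72 million.
After the second change, unemployed and labor force both rise by 7.00 → E = 175.30, U = 13.42, labor force = 188.72 million.
New unemployment rate = 13.42 / 188.72 = 7.11%.
Change = 7.11% − 6.49% = +0.62 percentage points.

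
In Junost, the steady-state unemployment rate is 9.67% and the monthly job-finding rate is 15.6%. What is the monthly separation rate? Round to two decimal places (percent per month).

From u* = s/(s+f): s = u·f/(1−u).
s = 0.0967 × 15.6 / (1 − 0.0967) = 1.5085 / 0.9033 ≈ 1.67% per month.

Separation rate ≈ 1.67% per month.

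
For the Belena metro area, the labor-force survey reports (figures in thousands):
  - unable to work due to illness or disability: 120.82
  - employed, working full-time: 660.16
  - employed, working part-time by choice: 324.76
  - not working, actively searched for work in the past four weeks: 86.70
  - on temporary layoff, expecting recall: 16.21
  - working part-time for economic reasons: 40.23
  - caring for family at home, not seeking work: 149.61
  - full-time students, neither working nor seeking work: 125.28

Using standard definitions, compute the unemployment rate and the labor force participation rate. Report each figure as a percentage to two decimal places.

Unemployment rate ≈ 9.12%; labor force participation rate ≈ 74.03%.

Employed = 660.16 + 324.76 + 40.23 = 1,025.15 thousand (anyone who worked, including part-time for economic reasons, counts as employed).
Unemployed = 86.70 + 16.21 = 102.91 thousand (jobless and actively searching, or on temporary layoff).
Labor force = 1,025.15 + 102.91 = 1,128.06 thousand.
Not in labor force = 120.82 + 149.61 + 125.28 = 395.71 thousand (those not working and not actively searching are outside the labor force).
Civilian working-age population = 1,128.06 + 395.71 = 1,523.77 thousand.
Unemployment rate = 102.91 / 1,128.06 = 9.12%.
Labor force participation rate = 1,128.06 / 1,523.77 = 74.03%.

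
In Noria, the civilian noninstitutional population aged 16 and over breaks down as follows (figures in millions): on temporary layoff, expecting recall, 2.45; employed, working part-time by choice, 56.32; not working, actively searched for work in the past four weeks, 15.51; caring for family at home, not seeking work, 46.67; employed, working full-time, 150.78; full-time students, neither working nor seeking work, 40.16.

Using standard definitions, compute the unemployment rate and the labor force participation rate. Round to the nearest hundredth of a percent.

Unemployment rate ≈ 7.98%; labor force participation rate ≈ 72.16%.

Employed = 56.32 + 150.78 = 207.10 million.
Unemployed = 2.45 + 15.51 = 17.96 million (jobless and actively searching, or on temporary layoff).
Labor force = 207.10 + 17.96 = 225.06 million.
Not in labor force = 46.67 + 40.16 = 86.83 million (those not working and not actively searching are outside the labor force).
Civilian working-age population = 225.06 + 86.83 = 311.89 million.
Unemployment rate = 17.96 / 225.06 = 7.98%.
Labor force participation rate = 225.06 / 311.89 = 72.16%.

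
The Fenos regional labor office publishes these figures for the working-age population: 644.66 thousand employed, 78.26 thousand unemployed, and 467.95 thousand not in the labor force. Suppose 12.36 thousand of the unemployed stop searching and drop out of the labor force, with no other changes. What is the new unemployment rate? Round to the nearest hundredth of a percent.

Initially, labor force = 644.66 + 78.26 = 722.92 thousand, so u = 78.26/722.92 = 10.83%.
After the change, unemployed and labor force both fall by 12.36 → E = 644.66, U = 65.90, labor force = 710.56 thousand.
New unemployment rate = 65.90 / 710.56 = 9.27%.

New unemployment rate ≈ 9.27%.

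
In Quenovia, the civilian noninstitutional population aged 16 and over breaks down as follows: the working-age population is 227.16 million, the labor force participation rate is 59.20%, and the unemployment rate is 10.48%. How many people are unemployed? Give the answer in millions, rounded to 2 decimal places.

About 14.09 million are unemployed.

Labor force = 0.5920 × 227.16 = 134.48 million.
Unemployed = 0.1048 × 134.48 ≈ 14.09 million.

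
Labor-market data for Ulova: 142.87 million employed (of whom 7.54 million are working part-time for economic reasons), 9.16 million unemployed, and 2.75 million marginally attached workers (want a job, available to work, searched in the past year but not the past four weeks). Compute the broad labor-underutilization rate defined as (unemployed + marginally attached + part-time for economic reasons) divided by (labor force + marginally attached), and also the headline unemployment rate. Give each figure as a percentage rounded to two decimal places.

Labor force = 142.87 + 9.16 = 152.03 million.
Numerator = 9.16 + 2.75 + 7.54 = 19.45 million.
Denominator = 152.03 + 2.75 = 154.78 million.
Broad rate = 19.45 / 154.78 = 12.57%.
Headline unemployment rate = 9.16 / 152.03 = 6.03%.

Broad underutilization rate ≈ 12.57%; headline unemployment rate ≈ 6.03%.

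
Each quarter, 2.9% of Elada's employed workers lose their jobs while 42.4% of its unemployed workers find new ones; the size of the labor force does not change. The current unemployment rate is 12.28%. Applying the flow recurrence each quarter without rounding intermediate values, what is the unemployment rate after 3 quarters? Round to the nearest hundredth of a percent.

With a fixed labor force, u_{t+1} = u_t + s·(1−u_t) − f·u_t = u_t·(1−s−f) + s.
Here 1−s−f = 0.547 and s = 0.029.
u_1 = 0.122800 × 0.547 + 0.029 = 0.096172.
u_2 = 0.096172 × 0.547 + 0.029 = 0.081606.
u_3 = 0.081606 × 0.547 + 0.029 = 0.073638.

Unemployment rate after three quarters ≈ 7.36%.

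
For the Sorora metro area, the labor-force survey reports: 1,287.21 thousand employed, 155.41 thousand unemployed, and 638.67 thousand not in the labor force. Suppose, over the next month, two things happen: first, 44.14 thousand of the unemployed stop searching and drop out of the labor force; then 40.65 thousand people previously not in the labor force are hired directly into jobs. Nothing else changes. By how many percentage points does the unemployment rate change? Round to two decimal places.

The unemployment rate changes by −3.04 percentage points.

Initially, labor force = 1,287.21 + 155.41 = 1,442.62 thousand, so u = 155.41/1,442.62 = 10.77%.
After the first change, unemployed and labor force both fall by 44.14 → E = 1,287.21, U = 111.27, labor force = 1,398.48 thousand.
After the second change, employed and labor force both rise by 40.65; unemployed unchanged → E = 1,327.86, U = 111.27, labor force = 1,439.13 thousand.
New unemployment rate = 111.27 / 1,439.13 = 7.73%.
Change = 7.73% − 10.77% = −3.04 percentage points.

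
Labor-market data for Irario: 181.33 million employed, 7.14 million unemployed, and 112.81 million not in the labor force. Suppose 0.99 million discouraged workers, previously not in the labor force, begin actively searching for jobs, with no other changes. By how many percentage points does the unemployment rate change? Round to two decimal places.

The unemployment rate changes by +0.50 percentage points.

Initially, labor force = 181.33 + 7.14 = 188.47 million, so u = 7.14/188.47 = 3.79%.
After the change, unemployed and labor force both rise by 0.99 → E = 181.33, U = 8.13, labor force = 189.46 million.
New unemployment rate = 8.13 / 189.46 = 4.29%.
Change = 4.29% − 3.79% = +0.50 percentage points.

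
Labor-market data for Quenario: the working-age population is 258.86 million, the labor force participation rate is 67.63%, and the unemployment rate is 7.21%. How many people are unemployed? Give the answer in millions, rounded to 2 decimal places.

About 12.62 million are unemployed.

Labor force = 0.6763 × 258.86 = 175.07 million.
Unemployed = 0.0721 × 175.07 ≈ 12.62 million.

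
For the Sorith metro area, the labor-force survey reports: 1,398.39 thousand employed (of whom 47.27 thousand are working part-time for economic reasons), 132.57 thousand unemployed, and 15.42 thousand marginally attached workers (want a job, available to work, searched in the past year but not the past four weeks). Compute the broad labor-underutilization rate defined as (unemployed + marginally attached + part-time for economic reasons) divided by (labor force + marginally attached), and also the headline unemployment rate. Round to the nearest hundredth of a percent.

Broad underutilization rate ≈ 12.63%; headline unemployment rate ≈ 8.66%.

Labor force = 1,398.39 + 132.57 = 1,530.96 thousand.
Numerator = 132.57 + 15.42 + 47.27 = 195.26 thousand.
Denominator = 1,530.96 + 15.42 = 1,546.38 thousand.
Broad rate = 195.26 / 1,546.38 = 12.63%.
Headline unemployment rate = 132.57 / 1,530.96 = 8.66%.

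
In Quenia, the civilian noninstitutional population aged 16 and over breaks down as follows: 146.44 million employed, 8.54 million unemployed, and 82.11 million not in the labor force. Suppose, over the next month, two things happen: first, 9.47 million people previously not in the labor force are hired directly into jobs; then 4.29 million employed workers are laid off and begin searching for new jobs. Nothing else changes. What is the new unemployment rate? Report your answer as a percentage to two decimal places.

Initially, labor force = 146.44 + 8.54 = 154.98 million, so u = 8.54/154.98 = 5.51%.
After the first change, employed and labor force both rise by 9.47; unemployed unchanged → E = 155.91, U = 8.54, labor force = 164.45 million.
After the second change, employed falls and unemployed rises by 4.29; labor force unchanged → E = 151.62, U = 12.83, labor force = 164.45 million.
New unemployment rate = 12.83 / 164.45 = 7.80%.

New unemployment rate ≈ 7.80%.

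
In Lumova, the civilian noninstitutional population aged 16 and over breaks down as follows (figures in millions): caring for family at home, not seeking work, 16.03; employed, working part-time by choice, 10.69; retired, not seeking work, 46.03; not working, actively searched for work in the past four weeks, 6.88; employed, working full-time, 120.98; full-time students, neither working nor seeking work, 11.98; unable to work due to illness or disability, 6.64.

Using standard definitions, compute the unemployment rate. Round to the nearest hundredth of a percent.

Employed = 10.69 + 120.98 = 131.67 million.
Unemployed = 6.88 million.
Labor force = 131.67 + 6.88 = 138.55 million.
Unemployment rate = 6.88 / 138.55 = 4.97%.

Unemployment rate ≈ 4.97%.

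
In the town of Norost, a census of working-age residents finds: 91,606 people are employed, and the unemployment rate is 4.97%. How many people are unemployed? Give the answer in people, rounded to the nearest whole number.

Let U be the number unemployed. The labor force is E + U, and U/(E+U) = 0.0497.
So U = 0.0497 × 91,606 / (1 − 0.0497) = 4552.82 / 0.9503 ≈ 4,791.

About 4,791 are unemployed.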